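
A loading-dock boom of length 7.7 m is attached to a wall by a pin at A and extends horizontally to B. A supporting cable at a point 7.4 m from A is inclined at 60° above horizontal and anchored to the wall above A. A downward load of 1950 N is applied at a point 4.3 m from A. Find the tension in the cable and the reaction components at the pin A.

ΣM about A: T·sin60°·7.4 − 1950·4.3 = 0 → T = 8385/(7.4·0.866025) = 1308.4 ≈ 1308 N.
ΣF_x = 0: A_x − T·cos60° = 0 → A_x = 1308.4 × 0.5 = 654.2 N.
ΣF_y = 0: A_y + T·sin60° − 1950 = 0 → A_y = 1950 − 1308.4 × 0.866025 = 816.9 N.

T = 1308 N, A_x = 654.2 N, A_y = 816.9 N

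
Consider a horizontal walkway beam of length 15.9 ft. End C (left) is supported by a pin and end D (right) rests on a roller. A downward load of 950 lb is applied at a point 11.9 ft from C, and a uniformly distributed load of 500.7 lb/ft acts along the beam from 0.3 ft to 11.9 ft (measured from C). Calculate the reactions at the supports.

Resultant of the distributed load: 500.7 × 11.6 = 5808.12 lb at 6.1 ft from C.
Taking moments about C: D_y·15.9 − 950·11.9 − (500.7·11.6)·6.1 = 0 → D_y = 46734.532/15.9 = 2939.28 ≈ 2939 lb.
ΣF_y = 0: C_y + 2939.28 − 950 − 500.7·11.6 = 0 → C_y = 3819 lb.
ΣF_x = 0: no horizontal applied forces, so C_x = 0.

C_x = 0, C_y = 3819 lb, D_y = 2939 lb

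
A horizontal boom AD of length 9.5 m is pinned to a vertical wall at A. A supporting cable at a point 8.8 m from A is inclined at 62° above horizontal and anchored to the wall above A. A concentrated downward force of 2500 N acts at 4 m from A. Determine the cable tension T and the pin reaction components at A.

T = 1287 N, A_x = 604.2 N, A_y = 1364 N

ΣM about A: T·sin62°·8.8 − 2500·4 = 0 → T = 10000/(8.8·0.882948) = 1287.01 ≈ 1287 N.
ΣF_x = 0: A_x − T·cos62° = 0 → A_x = 1287.01 × 0.469472 = 604.2 N.
ΣF_y = 0: A_y + T·sin62° − 2500 = 0 → A_y = 2500 − 1287.01 × 0.882948 = 1364 N.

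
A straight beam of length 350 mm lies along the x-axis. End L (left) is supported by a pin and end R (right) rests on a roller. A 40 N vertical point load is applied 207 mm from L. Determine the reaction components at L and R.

L_x = 0, L_y = 16.34 N, R_y = 23.66 N

Taking moments about L: R_y·350 − 40·207 = 0 → R_y = 8280/350 = 23.6571 ≈ 23.66 N.
ΣF_y = 0: L_y + 23.6571 − 40 = 0 → L_y = 16.34 N.
ΣF_x = 0: no horizontal applied forces, so L_x = 0.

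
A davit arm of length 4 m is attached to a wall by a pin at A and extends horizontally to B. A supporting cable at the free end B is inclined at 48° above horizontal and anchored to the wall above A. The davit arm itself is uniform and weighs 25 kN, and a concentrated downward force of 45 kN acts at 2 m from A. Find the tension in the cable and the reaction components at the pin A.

T = 47.10 kN, A_x = 31.51 kN, A_y = 35.00 kN

ΣM about A: T·sin48°·4 − 25·2 − 45·2 = 0 → T = 140/(4·0.743145) = 47.0971 ≈ 47.10 kN.
ΣF_x = 0: A_x − T·cos48° = 0 → A_x = 47.0971 × 0.669131 = 31.51 kN.
ΣF_y = 0: A_y + T·sin48° − 25 − 45 = 0 → A_y = 70 − 47.0971 × 0.743145 = 35.00 kN.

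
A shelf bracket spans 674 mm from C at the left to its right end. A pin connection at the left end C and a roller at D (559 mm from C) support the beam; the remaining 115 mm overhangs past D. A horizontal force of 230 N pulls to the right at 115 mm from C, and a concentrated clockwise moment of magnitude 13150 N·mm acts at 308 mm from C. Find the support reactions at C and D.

C_x = -230.0 N, C_y = -23.52 N, D_y = 23.52 N

Taking moments about C: D_y·559 − 13150 = 0 → D_y = 13150/559 = 23.5242 ≈ 23.52 N.
ΣF_y = 0: C_y + 23.5242  = 0 → C_y = -23.52 N.
ΣF_x = 0: C_x + 230 = 0 → C_x = -230.0 N.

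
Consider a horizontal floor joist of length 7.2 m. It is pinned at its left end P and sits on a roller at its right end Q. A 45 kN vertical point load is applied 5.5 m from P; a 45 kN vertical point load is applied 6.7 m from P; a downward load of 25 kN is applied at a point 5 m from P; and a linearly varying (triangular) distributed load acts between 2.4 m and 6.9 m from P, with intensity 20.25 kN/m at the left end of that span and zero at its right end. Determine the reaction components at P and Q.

Resultant of the triangular load: ½ × 20.25 × 4.5 = 45.5625 kN, acting at 3.9 m from P (one-third of the span from the peak).
Taking moments about P: Q_y·7.2 − 45·5.5 − 45·6.7 − 25·5 − (½·20.25·4.5)·3.9 = 0 → Q_y = 851.69375/7.2 = 118.291 ≈ 118.3 kN.
ΣF_y = 0: P_y + 118.291 − 45 − 45 − 25 − ½·20.25·4.5 = 0 → P_y = 42.27 kN.
ΣF_x = 0: no horizontal applied forces, so P_x = 0.

P_x = 0, P_y = 42.27 kN, Q_y = 118.3 kN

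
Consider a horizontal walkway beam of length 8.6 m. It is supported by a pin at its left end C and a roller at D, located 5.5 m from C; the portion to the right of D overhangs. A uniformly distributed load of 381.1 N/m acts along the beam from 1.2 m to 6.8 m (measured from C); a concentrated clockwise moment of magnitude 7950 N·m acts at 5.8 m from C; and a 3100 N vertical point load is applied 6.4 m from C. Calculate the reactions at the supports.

Resultant of the distributed load: 381.1 × 5.6 = 2134.16 N at 4 m from C.
ΣM about C: D_y·5.5 − (381.1·5.6)·4 − 7950 − 3100·6.4 = 0 → D_y = 36326.64/5.5 = 6604.84 ≈ 6605 N.
ΣF_y = 0: C_y + 6604.84 − 381.1·5.6 − 3100 = 0 → C_y = -1371 N.
ΣF_x = 0: no horizontal applied forces, so C_x = 0.

C_x = 0, C_y = -1371 N, D_y = 6605 N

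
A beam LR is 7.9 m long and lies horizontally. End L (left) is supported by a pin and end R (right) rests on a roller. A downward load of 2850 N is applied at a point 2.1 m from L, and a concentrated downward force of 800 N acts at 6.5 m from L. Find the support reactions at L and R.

L_x = 0, L_y = 2234 N, R_y = 1416 N

ΣM about L: R_y·7.9 − 2850·2.1 − 800·6.5 = 0 → R_y = 11185/7.9 = 1415.82 ≈ 1416 N.
ΣF_y = 0: L_y + 1415.82 − 2850 − 800 = 0 → L_y = 2234 N.
ΣF_x = 0: no horizontal applied forces, so L_x = 0.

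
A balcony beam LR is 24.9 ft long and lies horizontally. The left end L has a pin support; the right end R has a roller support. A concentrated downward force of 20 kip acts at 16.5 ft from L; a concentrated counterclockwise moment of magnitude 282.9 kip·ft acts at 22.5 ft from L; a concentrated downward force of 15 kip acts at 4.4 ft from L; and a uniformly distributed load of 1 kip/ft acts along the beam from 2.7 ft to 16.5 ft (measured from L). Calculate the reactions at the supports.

Resultant of the distributed load: 1 × 13.8 = 13.8 kip at 9.6 ft from L.
Moments about L: R_y·24.9 − 20·16.5 + 282.9 − 15·4.4 − (1·13.8)·9.6 = 0 → R_y = 245.58/24.9 = 9.86265 ≈ 9.863 kip.
ΣF_y = 0: L_y + 9.86265 − 20 − 15 − 1·13.8 = 0 → L_y = 38.94 kip.
ΣF_x = 0: no horizontal applied forces, so L_x = 0.

L_x = 0, L_y = 38.94 kip, R_y = 9.863 kip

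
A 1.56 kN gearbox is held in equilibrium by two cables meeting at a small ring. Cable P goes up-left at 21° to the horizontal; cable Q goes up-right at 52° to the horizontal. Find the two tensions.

ΣF_x = 0: −T_P·cos21° + T_Q·cos52° = 0 → T_Q = 1.51639·T_P.
ΣF_y = 0: T_P·sin21° + T_Q·sin52° = 1.56.
Substitute: T_P·(0.358368 + 1.51639·0.788011) = 1.56 → T_P = 1.00431 ≈ 1.004 kN.
Then T_Q = 1.51639 × 1.00431 = 1.523 kN.

T_P = 1.004 kN, T_Q = 1.523 kN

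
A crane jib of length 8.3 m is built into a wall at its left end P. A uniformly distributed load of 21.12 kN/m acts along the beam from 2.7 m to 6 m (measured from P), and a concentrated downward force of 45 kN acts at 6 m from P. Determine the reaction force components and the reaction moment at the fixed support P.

P_x = 0, P_y = 114.7 kN, M_P = 573.2 kN·m

Resultant of the distributed load: 21.12 × 3.3 = 69.696 kN at 4.35 m from P.
ΣF_x = 0: P_x = 0.
ΣF_y = 0: P_y − 21.12·3.3 − 45 = 0 → P_y = 114.7 kN.
ΣM about P: M_P − (21.12·3.3)·4.35 − 45·6 = 0 → M_P = 573.2 kN·m.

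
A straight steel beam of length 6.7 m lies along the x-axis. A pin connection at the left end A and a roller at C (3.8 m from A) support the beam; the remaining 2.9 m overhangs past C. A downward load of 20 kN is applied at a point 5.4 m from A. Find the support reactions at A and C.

A_x = 0, A_y = -8.421 kN, C_y = 28.42 kN

ΣM about A: C_y·3.8 − 20·5.4 = 0 → C_y = 108/3.8 = 28.4211 ≈ 28.42 kN.
ΣF_y = 0: A_y + 28.4211 − 20 = 0 → A_y = -8.421 kN.
ΣF_x = 0: no horizontal applied forces, so A_x = 0.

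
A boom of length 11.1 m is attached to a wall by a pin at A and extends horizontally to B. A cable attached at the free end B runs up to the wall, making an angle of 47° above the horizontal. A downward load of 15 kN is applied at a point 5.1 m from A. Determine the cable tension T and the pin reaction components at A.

T = 9.423 kN, A_x = 6.427 kN, A_y = 8.108 kN

ΣM about A: T·sin47°·11.1 − 15·5.1 = 0 → T = 76.5/(11.1·0.731354) = 9.42347 ≈ 9.423 kN.
ΣF_x = 0: A_x − T·cos47° = 0 → A_x = 9.42347 × 0.681998 = 6.427 kN.
ΣF_y = 0: A_y + T·sin47° − 15 = 0 → A_y = 15 − 9.42347 × 0.731354 = 8.108 kN.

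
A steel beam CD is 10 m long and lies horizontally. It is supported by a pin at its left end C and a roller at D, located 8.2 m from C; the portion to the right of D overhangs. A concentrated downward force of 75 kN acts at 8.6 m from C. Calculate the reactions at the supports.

C_x = 0, C_y = -3.659 kN, D_y = 78.66 kN

ΣM about C: D_y·8.2 − 75·8.6 = 0 → D_y = 645/8.2 = 78.6585 ≈ 78.66 kN.
ΣF_y = 0: C_y + 78.6585 − 75 = 0 → C_y = -3.659 kN.
ΣF_x = 0: no horizontal applied forces, so C_x = 0.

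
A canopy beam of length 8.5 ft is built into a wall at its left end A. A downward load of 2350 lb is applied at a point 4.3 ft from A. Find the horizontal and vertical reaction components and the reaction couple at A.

A_x = 0, A_y = 2350 lb, M_A = 10100 lb·ft

ΣF_x = 0: A_x = 0.
ΣF_y = 0: A_y − 2350 = 0 → A_y = 2350 lb.
ΣM about A: M_A − 2350·4.3 = 0 → M_A = 10100 lb·ft.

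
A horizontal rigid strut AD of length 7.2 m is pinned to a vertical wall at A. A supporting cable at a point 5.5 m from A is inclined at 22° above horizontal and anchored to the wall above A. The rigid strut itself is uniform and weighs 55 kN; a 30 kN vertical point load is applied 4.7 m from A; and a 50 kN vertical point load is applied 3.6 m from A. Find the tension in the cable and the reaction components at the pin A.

T = 251.9 kN, A_x = 233.6 kN, A_y = 40.64 kN

ΣM about A: T·sin22°·5.5 − 55·3.6 − 30·4.7 − 50·3.6 = 0 → T = 519/(5.5·0.374607) = 251.9 kN.
ΣF_x = 0: A_x − T·cos22° = 0 → A_x = 251.9 × 0.927184 = 233.6 kN.
ΣF_y = 0: A_y + T·sin22° − 55 − 30 − 50 = 0 → A_y = 135 − 251.9 × 0.374607 = 40.64 kN.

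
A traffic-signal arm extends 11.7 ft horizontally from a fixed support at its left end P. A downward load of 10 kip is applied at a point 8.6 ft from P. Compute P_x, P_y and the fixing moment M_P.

P_x = 0, P_y = 10.00 kip, M_P = 86.00 kip·ft

ΣF_x = 0: P_x = 0.
ΣF_y = 0: P_y − 10 = 0 → P_y = 10.00 kip.
ΣM about P: M_P − 10·8.6 = 0 → M_P = 86.00 kip·ft.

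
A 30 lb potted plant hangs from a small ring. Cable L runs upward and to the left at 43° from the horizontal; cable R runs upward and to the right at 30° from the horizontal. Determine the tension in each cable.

ΣF_x = 0: −T_L·cos43° + T_R·cos30° = 0 → T_R = 0.844495·T_L.
ΣF_y = 0: T_L·sin43° + T_R·sin30° = 30.
Substitute: T_L·(0.681998 + 0.844495·0.5) = 30 → T_L = 27.1679 ≈ 27.17 lb.
Then T_R = 0.844495 × 27.1679 = 22.94 lb.

T_L = 27.17 lb, T_R = 22.94 lb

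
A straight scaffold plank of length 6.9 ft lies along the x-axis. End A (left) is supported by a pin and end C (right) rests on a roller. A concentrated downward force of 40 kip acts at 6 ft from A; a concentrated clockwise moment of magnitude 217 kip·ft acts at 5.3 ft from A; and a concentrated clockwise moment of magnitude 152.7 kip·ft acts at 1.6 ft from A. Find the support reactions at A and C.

ΣM about A: C_y·6.9 − 40·6 − 217 − 152.7 = 0 → C_y = 609.7/6.9 = 88.3623 ≈ 88.36 kip.
ΣF_y = 0: A_y + 88.3623 − 40 = 0 → A_y = -48.36 kip.
ΣF_x = 0: no horizontal applied forces, so A_x = 0.

A_x = 0, A_y = -48.36 kip, C_y = 88.36 kip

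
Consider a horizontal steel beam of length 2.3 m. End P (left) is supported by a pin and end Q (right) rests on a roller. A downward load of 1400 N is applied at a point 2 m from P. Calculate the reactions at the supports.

Moments about P: Q_y·2.3 − 1400·2 = 0 → Q_y = 2800/2.3 = 1217.39 ≈ 1217 N.
ΣF_y = 0: P_y + 1217.39 − 1400 = 0 → P_y = 182.6 N.
ΣF_x = 0: no horizontal applied forces, so P_x = 0.

P_x = 0, P_y = 182.6 N, Q_y = 1217 N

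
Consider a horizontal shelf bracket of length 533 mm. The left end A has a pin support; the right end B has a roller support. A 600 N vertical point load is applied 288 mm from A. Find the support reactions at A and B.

Taking moments about A: B_y·533 − 600·288 = 0 → B_y = 172800/533 = 324.203 ≈ 324.2 N.
ΣF_y = 0: A_y + 324.203 − 600 = 0 → A_y = 275.8 N.
ΣF_x = 0: no horizontal applied forces, so A_x = 0.

A_x = 0, A_y = 275.8 N, B_y = 324.2 N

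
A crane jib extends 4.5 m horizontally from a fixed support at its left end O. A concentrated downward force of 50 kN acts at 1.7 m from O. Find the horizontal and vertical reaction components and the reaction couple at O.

ΣF_x = 0: O_x = 0.
ΣF_y = 0: O_y − 50 = 0 → O_y = 50.00 kN.
ΣM about O: M_O − 50·1.7 = 0 → M_O = 85.00 kN·m.

O_x = 0, O_y = 50.00 kN, M_O = 85.00 kN·m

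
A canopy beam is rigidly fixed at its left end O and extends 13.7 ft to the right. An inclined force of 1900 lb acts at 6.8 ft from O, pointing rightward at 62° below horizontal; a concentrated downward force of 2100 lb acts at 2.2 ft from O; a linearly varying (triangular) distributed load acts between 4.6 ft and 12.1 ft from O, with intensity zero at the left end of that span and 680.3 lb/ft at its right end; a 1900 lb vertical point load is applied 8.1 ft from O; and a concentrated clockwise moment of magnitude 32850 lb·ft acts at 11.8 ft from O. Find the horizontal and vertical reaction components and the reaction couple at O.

Resultant of the triangular load: ½ × 680.3 × 7.5 = 2551.125 lb, acting at 9.6 ft from O (one-third of the span from the peak).
ΣF_x = 0: O_x + 1900·cos62° = 0 → O_x = -892.0 lb.
ΣF_y = 0: O_y − 1900·sin62° − 2100 − ½·680.3·7.5 − 1900 = 0 → O_y = 8229 lb.
ΣM about O: M_O − 1900·sin62°·6.8 − 2100·2.2 − (½·680.3·7.5)·9.6 − 1900·8.1 − 32850 = 0 → M_O = 88760 lb·ft.

O_x = -892.0 lb, O_y = 8229 lb, M_O = 88760 lb·ft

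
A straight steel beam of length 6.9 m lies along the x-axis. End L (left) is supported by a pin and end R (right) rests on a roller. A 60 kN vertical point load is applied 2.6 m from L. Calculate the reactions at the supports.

Moments about L: R_y·6.9 − 60·2.6 = 0 → R_y = 156/6.9 = 22.6087 ≈ 22.61 kN.
ΣF_y = 0: L_y + 22.6087 − 60 = 0 → L_y = 37.39 kN.
ΣF_x = 0: no horizontal applied forces, so L_x = 0.

L_x = 0, L_y = 37.39 kN, R_y = 22.61 kN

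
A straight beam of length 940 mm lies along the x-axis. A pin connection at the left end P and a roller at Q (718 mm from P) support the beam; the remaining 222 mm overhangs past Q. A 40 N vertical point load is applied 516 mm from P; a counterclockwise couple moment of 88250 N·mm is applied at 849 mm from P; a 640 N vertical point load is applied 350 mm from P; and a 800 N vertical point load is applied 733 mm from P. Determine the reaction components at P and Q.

P_x = 0, P_y = 445.5 N, Q_y = 1035 N

Moments about P: Q_y·718 − 40·516 + 88250 − 640·350 − 800·733 = 0 → Q_y = 742790/718 = 1034.53 ≈ 1035 N.
ΣF_y = 0: P_y + 1034.53 − 40 − 640 − 800 = 0 → P_y = 445.5 N.
ΣF_x = 0: no horizontal applied forces, so P_x = 0.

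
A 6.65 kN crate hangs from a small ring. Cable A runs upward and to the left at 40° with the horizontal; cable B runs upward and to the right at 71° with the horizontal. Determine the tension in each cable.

ΣF_x = 0: −T_A·cos40° + T_B·cos71° = 0 → T_B = 2.35295·T_A.
ΣF_y = 0: T_A·sin40° + T_B·sin71° = 6.65.
Substitute: T_A·(0.642788 + 2.35295·0.945519) = 6.65 → T_A = 2.31906 ≈ 2.319 kN.
Then T_B = 2.35295 × 2.31906 = 5.457 kN.

T_A = 2.319 kN, T_B = 5.457 kN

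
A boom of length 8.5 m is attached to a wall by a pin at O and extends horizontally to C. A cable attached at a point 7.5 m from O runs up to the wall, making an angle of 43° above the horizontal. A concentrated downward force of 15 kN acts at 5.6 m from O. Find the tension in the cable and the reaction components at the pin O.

T = 16.42 kN, O_x = 12.01 kN, O_y = 3.800 kN

ΣM about O: T·sin43°·7.5 − 15·5.6 = 0 → T = 84/(7.5·0.681998) = 16.4223 ≈ 16.42 kN.
ΣF_x = 0: O_x − T·cos43° = 0 → O_x = 16.4223 × 0.731354 = 12.01 kN.
ΣF_y = 0: O_y + T·sin43° − 15 = 0 → O_y = 15 − 16.4223 × 0.681998 = 3.800 kN.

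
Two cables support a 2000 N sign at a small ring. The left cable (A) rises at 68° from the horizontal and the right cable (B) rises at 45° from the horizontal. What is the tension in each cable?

T_A = 1536 N, T_B = 813.9 N

ΣF_x = 0: −T_A·cos68° + T_B·cos45° = 0 → T_B = 0.529774·T_A.
ΣF_y = 0: T_A·sin68° + T_B·sin45° = 2000.
Substitute: T_A·(0.927184 + 0.529774·0.707107) = 2000 → T_A = 1536.35 ≈ 1536 N.
Then T_B = 0.529774 × 1536.35 = 813.9 N.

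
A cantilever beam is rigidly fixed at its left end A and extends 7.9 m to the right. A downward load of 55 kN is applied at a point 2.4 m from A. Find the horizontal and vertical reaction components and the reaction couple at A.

ΣF_x = 0: A_x = 0.
ΣF_y = 0: A_y − 55 = 0 → A_y = 55.00 kN.
ΣM about A: M_A − 55·2.4 = 0 → M_A = 132.0 kN·m.

A_x = 0, A_y = 55.00 kN, M_A = 132.0 kN·m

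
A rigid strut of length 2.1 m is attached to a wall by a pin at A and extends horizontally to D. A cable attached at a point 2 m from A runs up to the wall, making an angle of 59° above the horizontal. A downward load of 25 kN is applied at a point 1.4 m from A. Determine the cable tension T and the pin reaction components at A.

ΣM about A: T·sin59°·2 − 25·1.4 = 0 → T = 35/(2·0.857167) = 20.4161 ≈ 20.42 kN.
ΣF_x = 0: A_x − T·cos59° = 0 → A_x = 20.4161 × 0.515038 = 10.52 kN.
ΣF_y = 0: A_y + T·sin59° − 25 = 0 → A_y = 25 − 20.4161 × 0.857167 = 7.500 kN.

T = 20.42 kN, A_x = 10.52 kN, A_y = 7.500 kN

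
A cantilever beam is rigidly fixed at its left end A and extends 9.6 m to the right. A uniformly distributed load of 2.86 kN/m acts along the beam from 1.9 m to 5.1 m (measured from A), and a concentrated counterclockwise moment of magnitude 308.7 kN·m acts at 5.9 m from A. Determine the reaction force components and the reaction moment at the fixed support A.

Resultant of the distributed load: 2.86 × 3.2 = 9.152 kN at 3.5 m from A.
ΣF_x = 0: A_x = 0.
ΣF_y = 0: A_y − 2.86·3.2 = 0 → A_y = 9.152 kN.
ΣM about A: M_A − (2.86·3.2)·3.5 + 308.7 = 0 → M_A = -276.7 kN·m.

A_x = 0, A_y = 9.152 kN, M_A = -276.7 kN·m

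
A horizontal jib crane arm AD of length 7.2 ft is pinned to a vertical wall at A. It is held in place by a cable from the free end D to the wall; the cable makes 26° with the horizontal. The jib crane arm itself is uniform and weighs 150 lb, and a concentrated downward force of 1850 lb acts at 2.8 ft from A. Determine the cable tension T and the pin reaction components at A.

ΣM about A: T·sin26°·7.2 − 150·3.6 − 1850·2.8 = 0 → T = 5720/(7.2·0.438371) = 1812.27 ≈ 1812 lb.
ΣF_x = 0: A_x − T·cos26° = 0 → A_x = 1812.27 × 0.898794 = 1629 lb.
ΣF_y = 0: A_y + T·sin26° − 150 − 1850 = 0 → A_y = 2000 − 1812.27 × 0.438371 = 1206 lb.

T = 1812 lb, A_x = 1629 lb, A_y = 1206 lb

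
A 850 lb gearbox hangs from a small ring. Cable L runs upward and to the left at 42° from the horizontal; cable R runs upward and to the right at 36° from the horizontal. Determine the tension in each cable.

T_L = 703.0 lb, T_R = 645.8 lb

ΣF_x = 0: −T_L·cos42° + T_R·cos36° = 0 → T_R = 0.918578·T_L.
ΣF_y = 0: T_L·sin42° + T_R·sin36° = 850.
Substitute: T_L·(0.669131 + 0.918578·0.587785) = 850 → T_L = 703.027 ≈ 703.0 lb.
Then T_R = 0.918578 × 703.027 = 645.8 lb.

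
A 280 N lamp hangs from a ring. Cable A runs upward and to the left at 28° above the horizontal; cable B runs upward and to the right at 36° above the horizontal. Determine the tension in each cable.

ΣF_x = 0: −T_A·cos28° + T_B·cos36° = 0 → T_B = 1.09138·T_A.
ΣF_y = 0: T_A·sin28° + T_B·sin36° = 280.
Substitute: T_A·(0.469472 + 1.09138·0.587785) = 280 → T_A = 252.032 ≈ 252.0 N.
Then T_B = 1.09138 × 252.032 = 275.1 N.

T_A = 252.0 N, T_B = 275.1 N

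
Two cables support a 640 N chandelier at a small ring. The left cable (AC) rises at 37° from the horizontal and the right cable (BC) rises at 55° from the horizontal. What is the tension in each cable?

T_AC = 367.3 N, T_BC = 511.4 N

ΣF_x = 0: −T_AC·cos37° + T_BC·cos55° = 0 → T_BC = 1.39238·T_AC.
ΣF_y = 0: T_AC·sin37° + T_BC·sin55° = 640.
Substitute: T_AC·(0.601815 + 1.39238·0.819152) = 640 → T_AC = 367.312 ≈ 367.3 N.
Then T_BC = 1.39238 × 367.312 = 511.4 N.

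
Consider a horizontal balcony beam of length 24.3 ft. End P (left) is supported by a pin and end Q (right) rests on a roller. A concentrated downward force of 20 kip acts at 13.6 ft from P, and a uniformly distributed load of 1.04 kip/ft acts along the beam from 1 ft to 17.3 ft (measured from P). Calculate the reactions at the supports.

P_x = 0, P_y = 19.38 kip, Q_y = 17.58 kip

Resultant of the distributed load: 1.04 × 16.3 = 16.952 kip at 9.15 ft from P.
Taking moments about P: Q_y·24.3 − 20·13.6 − (1.04·16.3)·9.15 = 0 → Q_y = 427.1108/24.3 = 17.5766 ≈ 17.58 kip.
ΣF_y = 0: P_y + 17.5766 − 20 − 1.04·16.3 = 0 → P_y = 19.38 kip.
ΣF_x = 0: no horizontal applied forces, so P_x = 0.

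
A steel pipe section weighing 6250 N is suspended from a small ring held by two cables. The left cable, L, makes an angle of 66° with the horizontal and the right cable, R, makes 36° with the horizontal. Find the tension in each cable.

ΣF_x = 0: −T_L·cos66° + T_R·cos36° = 0 → T_R = 0.502754·T_L.
ΣF_y = 0: T_L·sin66° + T_R·sin36° = 6250.
Substitute: T_L·(0.913545 + 0.502754·0.587785) = 6250 → T_L = 5169.32 ≈ 5169 N.
Then T_R = 0.502754 × 5169.32 = 2599 N.

T_L = 5169 N, T_R = 2599 N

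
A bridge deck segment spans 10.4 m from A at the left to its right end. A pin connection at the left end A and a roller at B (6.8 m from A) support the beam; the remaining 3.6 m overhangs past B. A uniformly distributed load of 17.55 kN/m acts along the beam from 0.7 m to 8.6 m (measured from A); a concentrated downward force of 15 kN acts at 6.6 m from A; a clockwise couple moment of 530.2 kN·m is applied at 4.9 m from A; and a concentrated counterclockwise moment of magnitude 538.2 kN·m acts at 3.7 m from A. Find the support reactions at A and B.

Resultant of the distributed load: 17.55 × 7.9 = 138.645 kN at 4.65 m from A.
Taking moments about A: B_y·6.8 − (17.55·7.9)·4.65 − 15·6.6 − 530.2 + 538.2 = 0 → B_y = 735.69925/6.8 = 108.191 ≈ 108.2 kN.
ΣF_y = 0: A_y + 108.191 − 17.55·7.9 − 15 = 0 → A_y = 45.45 kN.
ΣF_x = 0: no horizontal applied forces, so A_x = 0.

A_x = 0, A_y = 45.45 kN, B_y = 108.2 kN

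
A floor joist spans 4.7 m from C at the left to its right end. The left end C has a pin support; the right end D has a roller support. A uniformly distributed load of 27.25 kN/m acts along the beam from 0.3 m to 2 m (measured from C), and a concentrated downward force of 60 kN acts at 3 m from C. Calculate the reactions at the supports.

Resultant of the distributed load: 27.25 × 1.7 = 46.325 kN at 1.15 m from C.
Moments about C: D_y·4.7 − (27.25·1.7)·1.15 − 60·3 = 0 → D_y = 233.27375/4.7 = 49.6327 ≈ 49.63 kN.
ΣF_y = 0: C_y + 49.6327 − 27.25·1.7 − 60 = 0 → C_y = 56.69 kN.
ΣF_x = 0: no horizontal applied forces, so C_x = 0.

C_x = 0, C_y = 56.69 kN, D_y = 49.63 kN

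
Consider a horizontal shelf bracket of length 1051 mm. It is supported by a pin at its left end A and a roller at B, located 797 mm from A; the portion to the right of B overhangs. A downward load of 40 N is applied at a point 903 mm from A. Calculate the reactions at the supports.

A_x = 0, A_y = -5.320 N, B_y = 45.32 N

Taking moments about A: B_y·797 − 40·903 = 0 → B_y = 36120/797 = 45.3199 ≈ 45.32 N.
ΣF_y = 0: A_y + 45.3199 − 40 = 0 → A_y = -5.320 N.
ΣF_x = 0: no horizontal applied forces, so A_x = 0.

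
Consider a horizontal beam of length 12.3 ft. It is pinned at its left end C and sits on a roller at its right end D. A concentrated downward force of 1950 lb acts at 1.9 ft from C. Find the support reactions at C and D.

Taking moments about C: D_y·12.3 − 1950·1.9 = 0 → D_y = 3705/12.3 = 301.22 ≈ 301.2 lb.
ΣF_y = 0: C_y + 301.22 − 1950 = 0 → C_y = 1649 lb.
ΣF_x = 0: no horizontal applied forces, so C_x = 0.

C_x = 0, C_y = 1649 lb, D_y = 301.2 lb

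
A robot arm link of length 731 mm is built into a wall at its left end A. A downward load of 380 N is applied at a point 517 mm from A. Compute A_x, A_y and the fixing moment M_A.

ΣF_x = 0: A_x = 0.
ΣF_y = 0: A_y − 380 = 0 → A_y = 380.0 N.
ΣM about A: M_A − 380·517 = 0 → M_A = 196500 N·mm.

A_x = 0, A_y = 380.0 N, M_A = 196500 N·mm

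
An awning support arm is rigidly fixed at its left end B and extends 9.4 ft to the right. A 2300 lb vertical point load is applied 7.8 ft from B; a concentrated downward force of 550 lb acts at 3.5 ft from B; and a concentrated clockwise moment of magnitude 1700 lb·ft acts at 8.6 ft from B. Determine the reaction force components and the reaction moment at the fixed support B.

ΣF_x = 0: B_x = 0.
ΣF_y = 0: B_y − 2300 − 550 = 0 → B_y = 2850 lb.
ΣM about B: M_B − 2300·7.8 − 550·3.5 − 1700 = 0 → M_B = 21560 lb·ft.

B_x = 0, B_y = 2850 lb, M_B = 21560 lb·ft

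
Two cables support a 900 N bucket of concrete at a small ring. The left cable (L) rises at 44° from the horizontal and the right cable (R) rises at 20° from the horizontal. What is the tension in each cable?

ΣF_x = 0: −T_L·cos44° + T_R·cos20° = 0 → T_R = 0.765505·T_L.
ΣF_y = 0: T_L·sin44° + T_R·sin20° = 900.
Substitute: T_L·(0.694658 + 0.765505·0.34202) = 900 → T_L = 940.954 ≈ 941.0 N.
Then T_R = 0.765505 × 940.954 = 720.3 N.

T_L = 941.0 N, T_R = 720.3 N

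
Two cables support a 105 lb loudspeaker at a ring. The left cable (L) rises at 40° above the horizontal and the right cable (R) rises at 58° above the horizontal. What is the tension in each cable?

ΣF_x = 0: −T_L·cos40° + T_R·cos58° = 0 → T_R = 1.44559·T_L.
ΣF_y = 0: T_L·sin40° + T_R·sin58° = 105.
Substitute: T_L·(0.642788 + 1.44559·0.848048) = 105 → T_L = 56.1883 ≈ 56.19 lb.
Then T_R = 1.44559 × 56.1883 = 81.23 lb.

T_L = 56.19 lb, T_R = 81.23 lb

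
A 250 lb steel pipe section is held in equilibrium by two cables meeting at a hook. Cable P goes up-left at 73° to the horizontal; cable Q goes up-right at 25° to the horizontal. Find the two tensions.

ΣF_x = 0: −T_P·cos73° + T_Q·cos25° = 0 → T_Q = 0.322596·T_P.
ΣF_y = 0: T_P·sin73° + T_Q·sin25° = 250.
Substitute: T_P·(0.956305 + 0.322596·0.422618) = 250 → T_P = 228.804 ≈ 228.8 lb.
Then T_Q = 0.322596 × 228.804 = 73.81 lb.

T_P = 228.8 lb, T_Q = 73.81 lb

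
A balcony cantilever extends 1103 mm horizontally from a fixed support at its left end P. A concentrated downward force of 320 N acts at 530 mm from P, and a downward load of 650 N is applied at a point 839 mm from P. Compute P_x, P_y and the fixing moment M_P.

ΣF_x = 0: P_x = 0.
ΣF_y = 0: P_y − 320 − 650 = 0 → P_y = 970.0 N.
ΣM about P: M_P − 320·530 − 650·839 = 0 → M_P = 715000 N·mm.

P_x = 0, P_y = 970.0 N, M_P = 715000 N·mm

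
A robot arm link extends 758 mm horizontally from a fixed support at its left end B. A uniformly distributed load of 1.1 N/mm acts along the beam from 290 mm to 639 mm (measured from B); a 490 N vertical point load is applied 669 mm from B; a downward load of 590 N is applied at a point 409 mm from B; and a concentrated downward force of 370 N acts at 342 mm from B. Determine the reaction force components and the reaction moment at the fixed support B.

Resultant of the distributed load: 1.1 × 349 = 383.9 N at 464.5 mm from B.
ΣF_x = 0: B_x = 0.
ΣF_y = 0: B_y − 1.1·349 − 490 − 590 − 370 = 0 → B_y = 1834 N.
ΣM about B: M_B − (1.1·349)·464.5 − 490·669 − 590·409 − 370·342 = 0 → M_B = 874000 N·mm.

B_x = 0, B_y = 1834 N, M_B = 874000 N·mm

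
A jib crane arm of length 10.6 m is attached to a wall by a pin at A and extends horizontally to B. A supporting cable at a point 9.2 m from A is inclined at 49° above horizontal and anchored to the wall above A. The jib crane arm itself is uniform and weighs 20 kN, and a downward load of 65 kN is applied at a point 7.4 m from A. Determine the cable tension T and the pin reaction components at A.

ΣM about A: T·sin49°·9.2 − 20·5.3 − 65·7.4 = 0 → T = 587/(9.2·0.75471) = 84.5415 ≈ 84.54 kN.
ΣF_x = 0: A_x − T·cos49° = 0 → A_x = 84.5415 × 0.656059 = 55.46 kN.
ΣF_y = 0: A_y + T·sin49° − 20 − 65 = 0 → A_y = 85 − 84.5415 × 0.75471 = 21.20 kN.

T = 84.54 kN, A_x = 55.46 kN, A_y = 21.20 kN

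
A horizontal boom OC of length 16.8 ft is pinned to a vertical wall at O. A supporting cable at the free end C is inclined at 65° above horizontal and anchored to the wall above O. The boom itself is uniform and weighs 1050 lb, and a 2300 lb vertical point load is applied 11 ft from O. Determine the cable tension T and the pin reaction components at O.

ΣM about O: T·sin65°·16.8 − 1050·8.4 − 2300·11 = 0 → T = 34120/(16.8·0.906308) = 2240.91 ≈ 2241 lb.
ΣF_x = 0: O_x − T·cos65° = 0 → O_x = 2240.91 × 0.422618 = 947.0 lb.
ΣF_y = 0: O_y + T·sin65° − 1050 − 2300 = 0 → O_y = 3350 − 2240.91 × 0.906308 = 1319 lb.

T = 2241 lb, O_x = 947.0 lb, O_y = 1319 lb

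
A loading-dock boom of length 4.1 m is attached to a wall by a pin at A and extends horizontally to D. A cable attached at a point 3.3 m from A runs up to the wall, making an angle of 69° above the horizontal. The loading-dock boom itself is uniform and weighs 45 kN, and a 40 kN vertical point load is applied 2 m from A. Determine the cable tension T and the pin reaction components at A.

ΣM about A: T·sin69°·3.3 − 45·2.05 − 40·2 = 0 → T = 172.25/(3.3·0.93358) = 55.9105 ≈ 55.91 kN.
ΣF_x = 0: A_x − T·cos69° = 0 → A_x = 55.9105 × 0.358368 = 20.04 kN.
ΣF_y = 0: A_y + T·sin69° − 45 − 40 = 0 → A_y = 85 − 55.9105 × 0.93358 = 32.80 kN.

T = 55.91 kN, A_x = 20.04 kN, A_y = 32.80 kN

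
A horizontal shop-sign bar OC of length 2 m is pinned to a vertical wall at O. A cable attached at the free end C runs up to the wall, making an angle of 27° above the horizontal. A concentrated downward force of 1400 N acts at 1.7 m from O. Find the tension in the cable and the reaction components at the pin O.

T = 2621 N, O_x = 2336 N, O_y = 210.0 N

ΣM about O: T·sin27°·2 − 1400·1.7 = 0 → T = 2380/(2·0.45399) = 2621.2 ≈ 2621 N.
ΣF_x = 0: O_x − T·cos27° = 0 → O_x = 2621.2 × 0.891007 = 2336 N.
ΣF_y = 0: O_y + T·sin27° − 1400 = 0 → O_y = 1400 − 2621.2 × 0.45399 = 210.0 N.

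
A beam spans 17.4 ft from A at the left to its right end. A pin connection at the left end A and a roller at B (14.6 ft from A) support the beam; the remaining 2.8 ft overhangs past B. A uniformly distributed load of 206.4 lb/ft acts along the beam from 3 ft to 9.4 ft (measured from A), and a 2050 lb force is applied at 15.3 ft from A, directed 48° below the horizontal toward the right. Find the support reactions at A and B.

Resultant of the distributed load: 206.4 × 6.4 = 1320.96 lb at 6.2 ft from A.
Moments about A: B_y·14.6 − (206.4·6.4)·6.2 − 2050·sin48°·15.3 = 0 → B_y = 31498.7/14.6 = 2157.45 ≈ 2157 lb.
ΣF_y = 0: A_y + 2157.45 − 206.4·6.4 − 2050·sin48° = 0 → A_y = 687.0 lb.
ΣF_x = 0: A_x + 2050·cos48° = 0 → A_x = -1372 lb.

A_x = -1372 lb, A_y = 687.0 lb, B_y = 2157 lb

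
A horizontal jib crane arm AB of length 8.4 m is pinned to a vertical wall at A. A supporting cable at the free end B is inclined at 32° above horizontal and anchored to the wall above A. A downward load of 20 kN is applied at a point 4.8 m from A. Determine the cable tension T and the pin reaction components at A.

T = 21.57 kN, A_x = 18.29 kN, A_y = 8.571 kN

ΣM about A: T·sin32°·8.4 − 20·4.8 = 0 → T = 96/(8.4·0.529919) = 21.5666 ≈ 21.57 kN.
ΣF_x = 0: A_x − T·cos32° = 0 → A_x = 21.5666 × 0.848048 = 18.29 kN.
ΣF_y = 0: A_y + T·sin32° − 20 = 0 → A_y = 20 − 21.5666 × 0.529919 = 8.571 kN.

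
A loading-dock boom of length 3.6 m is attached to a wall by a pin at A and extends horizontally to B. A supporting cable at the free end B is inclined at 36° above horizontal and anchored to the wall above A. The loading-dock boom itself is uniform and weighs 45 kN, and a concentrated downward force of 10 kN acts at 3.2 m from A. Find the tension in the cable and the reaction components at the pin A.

T = 53.40 kN, A_x = 43.20 kN, A_y = 23.61 kN

ΣM about A: T·sin36°·3.6 − 45·1.8 − 10·3.2 = 0 → T = 113/(3.6·0.587785) = 53.402 ≈ 53.40 kN.
ΣF_x = 0: A_x − T·cos36° = 0 → A_x = 53.402 × 0.809017 = 43.20 kN.
ΣF_y = 0: A_y + T·sin36° − 45 − 10 = 0 → A_y = 55 − 53.402 × 0.587785 = 23.61 kN.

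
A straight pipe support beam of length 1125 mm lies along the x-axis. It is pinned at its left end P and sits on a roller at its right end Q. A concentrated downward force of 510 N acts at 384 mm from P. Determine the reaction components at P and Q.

Moments about P: Q_y·1125 − 510·384 = 0 → Q_y = 195840/1125 = 174.08 ≈ 174.1 N.
ΣF_y = 0: P_y + 174.08 − 510 = 0 → P_y = 335.9 N.
ΣF_x = 0: no horizontal applied forces, so P_x = 0.

P_x = 0, P_y = 335.9 N, Q_y = 174.1 N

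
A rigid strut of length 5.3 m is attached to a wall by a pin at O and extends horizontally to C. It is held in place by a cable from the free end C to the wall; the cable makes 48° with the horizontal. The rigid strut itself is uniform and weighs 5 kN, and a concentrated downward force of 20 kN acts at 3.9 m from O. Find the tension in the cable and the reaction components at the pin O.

T = 23.17 kN, O_x = 15.50 kN, O_y = 7.783 kN

ΣM about O: T·sin48°·5.3 − 5·2.65 − 20·3.9 = 0 → T = 91.25/(5.3·0.743145) = 23.1677 ≈ 23.17 kN.
ΣF_x = 0: O_x − T·cos48° = 0 → O_x = 23.1677 × 0.669131 = 15.50 kN.
ΣF_y = 0: O_y + T·sin48° − 5 − 20 = 0 → O_y = 25 − 23.1677 × 0.743145 = 7.783 kN.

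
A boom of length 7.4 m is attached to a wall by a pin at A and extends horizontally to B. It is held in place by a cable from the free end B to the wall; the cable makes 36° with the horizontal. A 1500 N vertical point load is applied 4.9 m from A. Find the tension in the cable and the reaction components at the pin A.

T = 1690 N, A_x = 1367 N, A_y = 506.8 N

ΣM about A: T·sin36°·7.4 − 1500·4.9 = 0 → T = 7350/(7.4·0.587785) = 1689.81 ≈ 1690 N.
ΣF_x = 0: A_x − T·cos36° = 0 → A_x = 1689.81 × 0.809017 = 1367 N.
ΣF_y = 0: A_y + T·sin36° − 1500 = 0 → A_y = 1500 − 1689.81 × 0.587785 = 506.8 N.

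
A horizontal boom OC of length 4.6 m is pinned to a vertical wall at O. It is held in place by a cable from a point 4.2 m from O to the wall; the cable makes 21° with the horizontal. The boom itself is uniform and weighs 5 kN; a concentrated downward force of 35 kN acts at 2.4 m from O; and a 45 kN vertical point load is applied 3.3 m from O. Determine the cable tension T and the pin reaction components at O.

T = 162.1 kN, O_x = 151.3 kN, O_y = 26.90 kN

ΣM about O: T·sin21°·4.2 − 5·2.3 − 35·2.4 − 45·3.3 = 0 → T = 244/(4.2·0.358368) = 162.111 ≈ 162.1 kN.
ΣF_x = 0: O_x − T·cos21° = 0 → O_x = 162.111 × 0.93358 = 151.3 kN.
ΣF_y = 0: O_y + T·sin21° − 5 − 35 − 45 = 0 → O_y = 85 − 162.111 × 0.358368 = 26.90 kN.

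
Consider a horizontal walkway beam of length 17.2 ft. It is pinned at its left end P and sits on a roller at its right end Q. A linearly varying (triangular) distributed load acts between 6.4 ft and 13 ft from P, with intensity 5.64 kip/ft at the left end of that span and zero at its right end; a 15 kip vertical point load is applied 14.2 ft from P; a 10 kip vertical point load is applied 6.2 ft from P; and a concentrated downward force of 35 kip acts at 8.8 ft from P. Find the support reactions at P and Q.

Resultant of the triangular load: ½ × 5.64 × 6.6 = 18.612 kip, acting at 8.6 ft from P (one-third of the span from the peak).
ΣM about P: Q_y·17.2 − (½·5.64·6.6)·8.6 − 15·14.2 − 10·6.2 − 35·8.8 = 0 → Q_y = 743.0632/17.2 = 43.2013 ≈ 43.20 kip.
ΣF_y = 0: P_y + 43.2013 − ½·5.64·6.6 − 15 − 10 − 35 = 0 → P_y = 35.41 kip.
ΣF_x = 0: no horizontal applied forces, so P_x = 0.

P_x = 0, P_y = 35.41 kip, Q_y = 43.20 kip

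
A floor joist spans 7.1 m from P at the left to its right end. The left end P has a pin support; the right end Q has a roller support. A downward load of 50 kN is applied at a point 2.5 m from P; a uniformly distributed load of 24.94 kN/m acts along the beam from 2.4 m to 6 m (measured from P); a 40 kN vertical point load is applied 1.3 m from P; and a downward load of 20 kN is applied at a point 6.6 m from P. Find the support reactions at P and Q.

Resultant of the distributed load: 24.94 × 3.6 = 89.784 kN at 4.2 m from P.
Moments about P: Q_y·7.1 − 50·2.5 − (24.94·3.6)·4.2 − 40·1.3 − 20·6.6 = 0 → Q_y = 686.0928/7.1 = 96.6328 ≈ 96.63 kN.
ΣF_y = 0: P_y + 96.6328 − 50 − 24.94·3.6 − 40 − 20 = 0 → P_y = 103.2 kN.
ΣF_x = 0: no horizontal applied forces, so P_x = 0.

P_x = 0, P_y = 103.2 kN, Q_y = 96.63 kN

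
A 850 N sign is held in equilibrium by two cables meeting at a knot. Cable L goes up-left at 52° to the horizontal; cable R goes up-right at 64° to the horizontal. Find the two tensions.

T_L = 414.6 N, T_R = 582.2 N

ΣF_x = 0: −T_L·cos52° + T_R·cos64° = 0 → T_R = 1.40443·T_L.
ΣF_y = 0: T_L·sin52° + T_R·sin64° = 850.
Substitute: T_L·(0.788011 + 1.40443·0.898794) = 850 → T_L = 414.573 ≈ 414.6 N.
Then T_R = 1.40443 × 414.573 = 582.2 N.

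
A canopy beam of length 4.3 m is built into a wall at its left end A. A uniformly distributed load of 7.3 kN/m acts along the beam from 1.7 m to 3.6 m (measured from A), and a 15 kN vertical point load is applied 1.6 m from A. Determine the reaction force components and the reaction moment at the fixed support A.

A_x = 0, A_y = 28.87 kN, M_A = 60.76 kN·m

Resultant of the distributed load: 7.3 × 1.9 = 13.87 kN at 2.65 m from A.
ΣF_x = 0: A_x = 0.
ΣF_y = 0: A_y − 7.3·1.9 − 15 = 0 → A_y = 28.87 kN.
ΣM about A: M_A − (7.3·1.9)·2.65 − 15·1.6 = 0 → M_A = 60.76 kN·m.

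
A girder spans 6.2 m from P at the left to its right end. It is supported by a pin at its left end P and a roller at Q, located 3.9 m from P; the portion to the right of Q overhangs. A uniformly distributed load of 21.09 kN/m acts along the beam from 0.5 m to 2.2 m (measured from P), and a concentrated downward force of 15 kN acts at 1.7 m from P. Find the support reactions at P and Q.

P_x = 0, P_y = 31.90 kN, Q_y = 18.95 kN

Resultant of the distributed load: 21.09 × 1.7 = 35.853 kN at 1.35 m from P.
ΣM about P: Q_y·3.9 − (21.09·1.7)·1.35 − 15·1.7 = 0 → Q_y = 73.90155/3.9 = 18.9491 ≈ 18.95 kN.
ΣF_y = 0: P_y + 18.9491 − 21.09·1.7 − 15 = 0 → P_y = 31.90 kN.
ΣF_x = 0: no horizontal applied forces, so P_x = 0.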